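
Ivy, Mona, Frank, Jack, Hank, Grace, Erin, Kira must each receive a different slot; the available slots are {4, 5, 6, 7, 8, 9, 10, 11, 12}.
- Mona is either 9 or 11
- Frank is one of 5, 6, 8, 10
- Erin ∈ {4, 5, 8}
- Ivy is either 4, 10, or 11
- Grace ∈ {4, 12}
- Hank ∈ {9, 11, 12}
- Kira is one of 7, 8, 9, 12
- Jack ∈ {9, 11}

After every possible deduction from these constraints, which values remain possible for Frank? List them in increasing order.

Mona and Jack share exactly the 2 values {9, 11}; by pigeonhole those values go to them, so strike 9, 11 from Ivy, Hank, Kira.
Hank's domain is down to {12}, so Hank = 12. Remove 12 from Grace, Kira.
Grace's domain is down to {4}, so Grace = 4. Remove 4 from Ivy, Erin.
Ivy must be 10 (only option left). Strike 10 from Frank.
No further eliminations apply; Frank can still be any of 5, 6, 8.

5, 6, 8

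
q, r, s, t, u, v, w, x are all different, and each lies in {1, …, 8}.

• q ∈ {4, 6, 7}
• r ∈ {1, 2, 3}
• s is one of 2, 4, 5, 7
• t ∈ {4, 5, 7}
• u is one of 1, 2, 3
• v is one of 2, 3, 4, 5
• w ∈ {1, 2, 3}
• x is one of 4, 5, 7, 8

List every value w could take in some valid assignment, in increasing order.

The 8 variables together cover exactly {1, 2, 3, 4, 5, 6, 7, 8} — 8 values for 8 variables — and 6 appears only in q's list, so q = 6.
The 7 still-open variables draw from only 7 values {1, 2, 3, 4, 5, 7, 8}, so each is used; only x can be 8, hence x = 8.
The 3 variables r, u, w are confined to {1, 2, 3}, which locks those values in; drop them from s, v.
No further eliminations apply; w can still be any of 1, 2, 3.

1, 2, 3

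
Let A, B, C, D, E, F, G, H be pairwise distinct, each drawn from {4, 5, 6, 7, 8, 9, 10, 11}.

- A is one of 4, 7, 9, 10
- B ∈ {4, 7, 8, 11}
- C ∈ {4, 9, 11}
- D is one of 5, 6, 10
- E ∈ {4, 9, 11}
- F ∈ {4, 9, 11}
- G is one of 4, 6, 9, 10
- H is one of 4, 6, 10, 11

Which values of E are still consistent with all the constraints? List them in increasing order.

4, 9, 11

Among the 8 variables, 5 fits only D (and all 8 values in {4, 5, 6, 7, 8, 9, 10, 11} must be used), so D = 5.
Among the 7 still-open variables, 8 fits only B (and all 7 values in {4, 6, 7, 8, 9, 10, 11} must be used), so B = 8.
The 6 still-open variables draw from only 6 values {4, 6, 7, 9, 10, 11}, so each is used; only A can be 7, hence A = 7.
C, E, F share exactly the 3 values {4, 9, 11}; by pigeonhole those values go to them, so strike 4, 9, 11 from G, H.
No further eliminations apply; E can still be any of 4, 9, 11.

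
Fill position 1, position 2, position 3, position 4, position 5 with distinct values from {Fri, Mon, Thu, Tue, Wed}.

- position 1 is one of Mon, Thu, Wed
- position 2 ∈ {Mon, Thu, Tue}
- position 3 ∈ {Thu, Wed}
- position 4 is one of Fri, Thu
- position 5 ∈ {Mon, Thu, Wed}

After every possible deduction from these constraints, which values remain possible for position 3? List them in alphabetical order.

Thu, Wed

The 5 variables draw from only 5 values {Fri, Mon, Thu, Tue, Wed}, so each is used; only position 4 can be Fri, hence position 4 = Fri.
Among the 4 still-open variables, Tue fits only position 2 (and all 4 values in {Mon, Thu, Tue, Wed} must be used), so position 2 = Tue.
No further eliminations apply; position 3 can still be any of Thu, Wed.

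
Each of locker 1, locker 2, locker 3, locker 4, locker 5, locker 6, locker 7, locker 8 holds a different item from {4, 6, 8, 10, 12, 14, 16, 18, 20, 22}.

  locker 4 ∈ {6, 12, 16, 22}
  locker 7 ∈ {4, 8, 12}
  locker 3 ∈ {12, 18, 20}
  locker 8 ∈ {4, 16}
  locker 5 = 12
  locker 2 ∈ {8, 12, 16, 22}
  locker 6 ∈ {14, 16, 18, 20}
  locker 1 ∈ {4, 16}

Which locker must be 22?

locker 5 has just one choice, so locker 5 = 12. So locker 2, locker 3, locker 4, locker 7 can't be 12.
The 2 variables locker 1 and locker 8 are confined to {4, 16}, which locks those values in; drop them from locker 2, locker 4, locker 6, locker 7.
locker 7 has just one choice, so locker 7 = 8. Strike 8 from locker 2.
So 22 goes to locker 2.

locker 2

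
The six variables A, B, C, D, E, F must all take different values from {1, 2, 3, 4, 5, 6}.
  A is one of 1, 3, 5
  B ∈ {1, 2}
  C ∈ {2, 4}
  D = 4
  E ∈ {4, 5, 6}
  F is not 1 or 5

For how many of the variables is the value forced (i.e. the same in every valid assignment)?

D's domain is down to {4}, so D = 4. Remove 4 from C, E, F.
That leaves C = 2. So B, F can't be 2.
B's domain is down to {1}, so B = 1. Eliminate 1 elsewhere: A.
Determined: B=1, C=2, D=4. The other variables each still have more than one consistent value. That makes 3.

3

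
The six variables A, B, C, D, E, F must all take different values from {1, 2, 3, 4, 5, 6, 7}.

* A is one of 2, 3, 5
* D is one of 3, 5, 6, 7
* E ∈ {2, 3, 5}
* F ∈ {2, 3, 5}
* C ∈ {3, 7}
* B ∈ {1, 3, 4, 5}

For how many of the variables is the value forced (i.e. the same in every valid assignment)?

2

A, E, F share exactly the 3 values {2, 3, 5}; by pigeonhole those values go to them, so strike 2, 3, 5 from B, C, D.
C must be 7 (only option left). Remove 7 from D.
D's domain is down to {6}, so D = 6.
Determined: C=7, D=6. The other variables each still have more than one consistent value. That makes 2.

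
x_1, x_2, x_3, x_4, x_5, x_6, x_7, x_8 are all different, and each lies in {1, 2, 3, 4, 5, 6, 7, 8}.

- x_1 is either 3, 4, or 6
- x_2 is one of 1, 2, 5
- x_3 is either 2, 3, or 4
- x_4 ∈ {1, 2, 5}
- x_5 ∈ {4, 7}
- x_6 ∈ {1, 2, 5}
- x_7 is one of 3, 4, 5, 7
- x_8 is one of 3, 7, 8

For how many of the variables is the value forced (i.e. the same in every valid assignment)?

The 8 variables draw from only 8 values {1, 2, 3, 4, 5, 6, 7, 8}, so each is used; only x_1 can be 6, hence x_1 = 6.
Among the 7 still-open variables, 8 fits only x_8 (and all 7 values in {1, 2, 3, 4, 5, 7, 8} must be used), so x_8 = 8.
x_2, x_4, x_6 share exactly the 3 values {1, 2, 5}; by pigeonhole those values go to them, so strike 1, 2, 5 from x_3, x_7.
Determined: x_1=6, x_8=8. The other variables each still have more than one consistent value. That makes 2.

2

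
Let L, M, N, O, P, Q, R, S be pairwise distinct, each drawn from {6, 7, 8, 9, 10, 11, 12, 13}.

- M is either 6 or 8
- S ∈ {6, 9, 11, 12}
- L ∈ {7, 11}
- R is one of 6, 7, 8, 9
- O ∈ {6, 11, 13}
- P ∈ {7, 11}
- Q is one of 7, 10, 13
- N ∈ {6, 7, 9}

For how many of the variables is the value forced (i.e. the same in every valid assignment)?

3

Among the 8 variables, 10 fits only Q (and all 8 values in {6, 7, 8, 9, 10, 11, 12, 13} must be used), so Q = 10.
The 7 still-open variables together cover exactly {6, 7, 8, 9, 11, 12, 13} — 7 values for 7 variables — and 12 appears only in S's list, so S = 12.
The 6 still-open variables together cover exactly {6, 7, 8, 9, 11, 13} — 6 values for 6 variables — and 13 appears only in O's list, so O = 13.
L and P share exactly the 2 values {7, 11}; by pigeonhole those values go to them, so strike 7, 11 from N, R.
Determined: O=13, Q=10, S=12. The other variables each still have more than one consistent value. That makes 3.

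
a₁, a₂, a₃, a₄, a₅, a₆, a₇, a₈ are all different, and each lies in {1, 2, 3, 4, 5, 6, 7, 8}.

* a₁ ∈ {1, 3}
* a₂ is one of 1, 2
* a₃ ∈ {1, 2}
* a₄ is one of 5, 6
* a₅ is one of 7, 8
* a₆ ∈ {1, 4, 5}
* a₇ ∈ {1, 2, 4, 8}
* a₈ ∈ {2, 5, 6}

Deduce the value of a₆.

4

The 8 variables draw from only 8 values {1, 2, 3, 4, 5, 6, 7, 8}, so each is used; only a₁ can be 3, hence a₁ = 3.
The 7 still-open variables draw from only 7 values {1, 2, 4, 5, 6, 7, 8}, so each is used; only a₅ can be 7, hence a₅ = 7.
The 6 still-open variables draw from only 6 values {1, 2, 4, 5, 6, 8}, so each is used; only a₇ can be 8, hence a₇ = 8.
Among the 5 still-open variables, 4 fits only a₆ (and all 5 values in {1, 2, 4, 5, 6} must be used), so a₆ = 4.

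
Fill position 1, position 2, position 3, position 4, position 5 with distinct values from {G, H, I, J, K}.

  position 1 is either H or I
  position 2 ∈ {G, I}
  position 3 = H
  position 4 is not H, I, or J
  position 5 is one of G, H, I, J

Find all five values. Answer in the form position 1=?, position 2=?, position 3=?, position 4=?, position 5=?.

position 1=I, position 2=G, position 3=H, position 4=K, position 5=J

position 3 must be H (only option left). Eliminate H elsewhere: position 1, position 5.
position 1 must be I (only option left). Strike I from position 2, position 5.
position 2's domain is down to {G}, so position 2 = G. So position 4, position 5 can't be G.
position 4 has just one choice, so position 4 = K.
position 5 must be J (only option left).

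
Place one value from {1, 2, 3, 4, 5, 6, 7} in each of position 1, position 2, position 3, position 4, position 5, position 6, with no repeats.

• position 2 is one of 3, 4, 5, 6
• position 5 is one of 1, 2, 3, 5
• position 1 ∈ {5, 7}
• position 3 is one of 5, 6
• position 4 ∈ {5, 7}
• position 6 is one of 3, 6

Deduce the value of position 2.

position 1 and position 4 share exactly the 2 values {5, 7}; by pigeonhole those values go to them, so strike 5, 7 from position 2, position 3, position 5.
position 3 must be 6 (only option left). So position 2, position 6 can't be 6.
position 6 has just one choice, so position 6 = 3. So position 2, position 5 can't be 3.
So position 2 = 4.

4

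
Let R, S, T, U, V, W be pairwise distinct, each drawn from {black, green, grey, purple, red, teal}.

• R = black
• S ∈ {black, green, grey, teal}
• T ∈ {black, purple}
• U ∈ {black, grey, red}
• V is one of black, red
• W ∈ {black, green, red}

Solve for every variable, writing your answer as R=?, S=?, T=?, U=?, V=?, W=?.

R's domain is down to {black}, so R = black. Remove black from S, T, U, V, W.
T must be purple (only option left).
V must be red (only option left). So U, W can't be red.
W must be green (only option left). Strike green from S.
That leaves U = grey. Strike grey from S.
S has just one choice, so S = teal.

R=black, S=teal, T=purple, U=grey, V=red, W=green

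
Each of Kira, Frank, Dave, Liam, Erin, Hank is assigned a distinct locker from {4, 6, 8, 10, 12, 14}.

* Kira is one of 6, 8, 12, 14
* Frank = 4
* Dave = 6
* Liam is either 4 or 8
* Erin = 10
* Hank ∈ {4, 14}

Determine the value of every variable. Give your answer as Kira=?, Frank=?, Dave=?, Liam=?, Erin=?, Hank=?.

Kira=12, Frank=4, Dave=6, Liam=8, Erin=10, Hank=14

Frank has just one choice, so Frank = 4. Eliminate 4 elsewhere: Liam, Hank.
That leaves Dave = 6. Remove 6 from Kira.
That leaves Liam = 8. Remove 8 from Kira.
That leaves Erin = 10.
Hank has just one choice, so Hank = 14. Strike 14 from Kira.
Kira has just one choice, so Kira = 12.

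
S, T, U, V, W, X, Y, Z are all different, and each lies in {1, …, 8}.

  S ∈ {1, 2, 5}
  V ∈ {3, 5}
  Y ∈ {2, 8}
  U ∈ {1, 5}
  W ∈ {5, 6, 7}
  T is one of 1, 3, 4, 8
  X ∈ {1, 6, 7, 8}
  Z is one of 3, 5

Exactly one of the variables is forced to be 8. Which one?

The 8 variables together cover exactly {1, 2, 3, 4, 5, 6, 7, 8} — 8 values for 8 variables — and 4 appears only in T's list, so T = 4.
V and Z share exactly the 2 values {3, 5}; by pigeonhole those values go to them, so strike 3, 5 from S, U, W.
U's domain is down to {1}, so U = 1. Remove 1 from S, X.
S must be 2 (only option left). Strike 2 from Y.
So 8 goes to Y.

Y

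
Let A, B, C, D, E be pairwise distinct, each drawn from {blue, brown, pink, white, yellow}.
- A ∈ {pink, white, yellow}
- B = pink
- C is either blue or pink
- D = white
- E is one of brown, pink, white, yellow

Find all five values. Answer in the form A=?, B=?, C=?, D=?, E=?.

A=yellow, B=pink, C=blue, D=white, E=brown

B's domain is down to {pink}, so B = pink. Eliminate pink elsewhere: A, C, E.
C's domain is down to {blue}, so C = blue.
That leaves D = white. Eliminate white elsewhere: A, E.
That leaves A = yellow. Strike yellow from E.
E's domain is down to {brown}, so E = brown.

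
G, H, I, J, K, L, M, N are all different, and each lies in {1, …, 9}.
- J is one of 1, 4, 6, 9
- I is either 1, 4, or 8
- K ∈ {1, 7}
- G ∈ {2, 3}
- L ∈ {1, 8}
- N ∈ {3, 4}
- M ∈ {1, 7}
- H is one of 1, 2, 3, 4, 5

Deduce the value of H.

5

The 2 variables K and M are confined to {1, 7}, which locks those values in; drop them from H, I, J, L.
L has just one choice, so L = 8. Remove 8 from I.
I has just one choice, so I = 4. Eliminate 4 elsewhere: H, J, N.
N has just one choice, so N = 3. So G, H can't be 3.
G's domain is down to {2}, so G = 2. Eliminate 2 elsewhere: H.
So H = 5.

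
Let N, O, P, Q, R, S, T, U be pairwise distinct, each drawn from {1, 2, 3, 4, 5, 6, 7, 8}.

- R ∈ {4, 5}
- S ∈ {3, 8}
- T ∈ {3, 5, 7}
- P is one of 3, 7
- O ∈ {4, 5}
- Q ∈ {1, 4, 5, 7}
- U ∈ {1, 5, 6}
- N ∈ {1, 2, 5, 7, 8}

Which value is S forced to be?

Among the 8 variables, 2 fits only N (and all 8 values in {1, 2, 3, 4, 5, 6, 7, 8} must be used), so N = 2.
Among the 7 still-open variables, 6 fits only U (and all 7 values in {1, 3, 4, 5, 6, 7, 8} must be used), so U = 6.
Among the 6 still-open variables, 1 fits only Q (and all 6 values in {1, 3, 4, 5, 7, 8} must be used), so Q = 1.
Among the 5 still-open variables, 8 fits only S (and all 5 values in {3, 4, 5, 7, 8} must be used), so S = 8.

8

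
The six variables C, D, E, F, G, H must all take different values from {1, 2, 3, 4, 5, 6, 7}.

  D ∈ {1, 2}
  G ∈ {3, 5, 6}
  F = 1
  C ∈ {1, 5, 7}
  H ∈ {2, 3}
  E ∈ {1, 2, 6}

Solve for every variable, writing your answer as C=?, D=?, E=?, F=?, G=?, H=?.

F must be 1 (only option left). Strike 1 from C, D, E.
D's domain is down to {2}, so D = 2. Eliminate 2 elsewhere: E, H.
E has just one choice, so E = 6. So G can't be 6.
That leaves H = 3. So G can't be 3.
G's domain is down to {5}, so G = 5. Eliminate 5 elsewhere: C.
C must be 7 (only option left).

C=7, D=2, E=6, F=1, G=5, H=3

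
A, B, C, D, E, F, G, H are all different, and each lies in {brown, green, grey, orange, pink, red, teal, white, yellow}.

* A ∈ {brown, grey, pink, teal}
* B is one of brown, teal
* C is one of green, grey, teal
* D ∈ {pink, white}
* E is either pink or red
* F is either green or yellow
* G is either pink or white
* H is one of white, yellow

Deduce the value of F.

green

Among the 8 variables, red fits only E (and all 8 values in {brown, green, grey, pink, red, teal, white, yellow} must be used), so E = red.
D and G between them cover only {pink, white} — a naked pair. Remove those values from A, H.
H has just one choice, so H = yellow. Eliminate yellow elsewhere: F.
So F = green.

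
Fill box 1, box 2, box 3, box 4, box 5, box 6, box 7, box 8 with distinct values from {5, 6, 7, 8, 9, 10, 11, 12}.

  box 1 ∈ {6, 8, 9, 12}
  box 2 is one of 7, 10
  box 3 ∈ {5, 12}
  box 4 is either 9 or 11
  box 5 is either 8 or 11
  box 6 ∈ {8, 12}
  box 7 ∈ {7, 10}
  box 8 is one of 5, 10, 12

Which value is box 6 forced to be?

The 8 variables together cover exactly {5, 6, 7, 8, 9, 10, 11, 12} — 8 values for 8 variables — and 6 appears only in box 1's list, so box 1 = 6.
Among the 7 still-open variables, 9 fits only box 4 (and all 7 values in {5, 7, 8, 9, 10, 11, 12} must be used), so box 4 = 9.
The 6 still-open variables draw from only 6 values {5, 7, 8, 10, 11, 12}, so each is used; only box 5 can be 11, hence box 5 = 11.
The 5 still-open variables together cover exactly {5, 7, 8, 10, 12} — 5 values for 5 variables — and 8 appears only in box 6's list, so box 6 = 8.

8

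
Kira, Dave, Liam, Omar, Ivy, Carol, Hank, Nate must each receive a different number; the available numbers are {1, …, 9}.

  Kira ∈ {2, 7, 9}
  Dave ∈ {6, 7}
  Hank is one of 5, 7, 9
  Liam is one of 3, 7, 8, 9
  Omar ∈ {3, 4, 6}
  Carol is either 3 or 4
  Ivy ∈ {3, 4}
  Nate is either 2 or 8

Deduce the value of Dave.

Among the 8 variables, 5 fits only Hank (and all 8 values in {2, 3, 4, 5, 6, 7, 8, 9} must be used), so Hank = 5.
The 2 variables Ivy and Carol are confined to {3, 4}, which locks those values in; drop them from Liam, Omar.
Omar's domain is down to {6}, so Omar = 6. So Dave can't be 6.
So Dave = 7.

7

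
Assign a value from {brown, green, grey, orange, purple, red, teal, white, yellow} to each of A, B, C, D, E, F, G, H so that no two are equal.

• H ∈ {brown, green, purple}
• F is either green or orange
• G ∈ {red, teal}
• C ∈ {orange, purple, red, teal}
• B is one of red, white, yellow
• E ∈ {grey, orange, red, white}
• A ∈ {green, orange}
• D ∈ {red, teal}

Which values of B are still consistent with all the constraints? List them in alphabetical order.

A and F share exactly the 2 values {green, orange}; by pigeonhole those values go to them, so strike green, orange from C, E, H.
The 2 variables D and G are confined to {red, teal}, which locks those values in; drop them from B, C, E.
C must be purple (only option left). Remove purple from H.
H's domain is down to {brown}, so H = brown.
No further eliminations apply; B can still be any of white, yellow.

white, yellow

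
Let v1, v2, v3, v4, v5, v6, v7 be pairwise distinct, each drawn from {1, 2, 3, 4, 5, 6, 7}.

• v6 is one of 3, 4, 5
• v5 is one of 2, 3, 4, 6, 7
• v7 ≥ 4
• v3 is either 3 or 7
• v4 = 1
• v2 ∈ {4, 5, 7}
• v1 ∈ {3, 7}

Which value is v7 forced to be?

6

v4 must be 1 (only option left).
The 6 still-open variables together cover exactly {2, 3, 4, 5, 6, 7} — 6 values for 6 variables — and 2 appears only in v5's list, so v5 = 2.
The 5 still-open variables draw from only 5 values {3, 4, 5, 6, 7}, so each is used; only v7 can be 6, hence v7 = 6.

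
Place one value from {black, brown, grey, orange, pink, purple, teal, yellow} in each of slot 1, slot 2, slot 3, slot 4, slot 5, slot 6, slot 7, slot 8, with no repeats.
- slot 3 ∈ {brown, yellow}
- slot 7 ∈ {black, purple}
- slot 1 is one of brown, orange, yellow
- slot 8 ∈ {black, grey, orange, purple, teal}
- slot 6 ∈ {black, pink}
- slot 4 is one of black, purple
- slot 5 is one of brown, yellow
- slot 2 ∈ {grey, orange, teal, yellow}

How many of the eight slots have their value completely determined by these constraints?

The 8 variables together cover exactly {black, brown, grey, orange, pink, purple, teal, yellow} — 8 values for 8 variables — and pink appears only in slot 6's list, so slot 6 = pink.
slot 3 and slot 5 share exactly the 2 values {brown, yellow}; by pigeonhole those values go to them, so strike brown, yellow from slot 1, slot 2.
slot 1's domain is down to {orange}, so slot 1 = orange. Eliminate orange elsewhere: slot 2, slot 8.
slot 4 and slot 7 share exactly the 2 values {black, purple}; by pigeonhole those values go to them, so strike black, purple from slot 8.
Determined: slot 1=orange, slot 6=pink. The other slots each still have more than one consistent value. That makes 2.

2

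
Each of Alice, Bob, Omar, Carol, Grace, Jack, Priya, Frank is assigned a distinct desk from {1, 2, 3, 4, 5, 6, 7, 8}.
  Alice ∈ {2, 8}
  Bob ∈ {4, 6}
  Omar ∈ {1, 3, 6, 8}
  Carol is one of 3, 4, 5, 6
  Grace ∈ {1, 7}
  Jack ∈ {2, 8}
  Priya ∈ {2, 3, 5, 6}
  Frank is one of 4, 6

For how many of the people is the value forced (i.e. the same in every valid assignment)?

2

The 8 variables draw from only 8 values {1, 2, 3, 4, 5, 6, 7, 8}, so each is used; only Grace can be 7, hence Grace = 7.
The 7 still-open variables together cover exactly {1, 2, 3, 4, 5, 6, 8} — 7 values for 7 variables — and 1 appears only in Omar's list, so Omar = 1.
Alice and Jack share exactly the 2 values {2, 8}; by pigeonhole those values go to them, so strike 2, 8 from Priya.
Bob and Frank share exactly the 2 values {4, 6}; by pigeonhole those values go to them, so strike 4, 6 from Carol, Priya.
Determined: Omar=1, Grace=7. The other people each still have more than one consistent value. That makes 2.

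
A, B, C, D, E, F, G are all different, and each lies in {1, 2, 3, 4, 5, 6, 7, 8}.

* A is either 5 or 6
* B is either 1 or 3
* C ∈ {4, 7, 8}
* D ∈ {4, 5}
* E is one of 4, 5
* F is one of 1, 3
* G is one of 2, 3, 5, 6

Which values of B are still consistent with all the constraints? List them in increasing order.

1, 3

The 2 variables B and F are confined to {1, 3}, which locks those values in; drop them from G.
D and E share exactly the 2 values {4, 5}; by pigeonhole those values go to them, so strike 4, 5 from A, C, G.
A has just one choice, so A = 6. So G can't be 6.
G has just one choice, so G = 2.
No further eliminations apply; B can still be any of 1, 3.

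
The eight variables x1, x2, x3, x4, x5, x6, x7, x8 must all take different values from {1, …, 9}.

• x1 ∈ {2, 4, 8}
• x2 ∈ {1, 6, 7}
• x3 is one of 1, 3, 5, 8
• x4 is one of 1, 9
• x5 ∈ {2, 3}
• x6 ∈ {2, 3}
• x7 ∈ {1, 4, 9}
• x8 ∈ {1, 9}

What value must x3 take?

x4 and x8 share exactly the 2 values {1, 9}; by pigeonhole those values go to them, so strike 1, 9 from x2, x3, x7.
That leaves x7 = 4. So x1 can't be 4.
x5 and x6 between them cover only {2, 3} — a naked pair. Remove those values from x1, x3.
x1 has just one choice, so x1 = 8. Remove 8 from x3.
So x3 = 5.

5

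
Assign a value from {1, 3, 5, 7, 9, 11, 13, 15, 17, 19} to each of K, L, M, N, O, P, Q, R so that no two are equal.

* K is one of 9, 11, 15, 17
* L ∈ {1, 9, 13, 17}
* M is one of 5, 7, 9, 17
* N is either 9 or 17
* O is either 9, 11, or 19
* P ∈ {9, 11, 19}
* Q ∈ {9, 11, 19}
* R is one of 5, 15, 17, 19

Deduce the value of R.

The 3 variables O, P, Q are confined to {9, 11, 19}, which locks those values in; drop them from K, L, M, N, R.
N has just one choice, so N = 17. So K, L, M, R can't be 17.
K must be 15 (only option left). So R can't be 15.
So R = 5.

5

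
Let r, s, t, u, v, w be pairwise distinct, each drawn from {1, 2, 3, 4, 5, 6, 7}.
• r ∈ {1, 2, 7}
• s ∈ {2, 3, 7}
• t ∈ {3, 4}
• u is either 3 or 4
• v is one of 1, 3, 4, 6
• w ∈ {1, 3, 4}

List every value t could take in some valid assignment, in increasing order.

3, 4

The 6 variables together cover exactly {1, 2, 3, 4, 6, 7} — 6 values for 6 variables — and 6 appears only in v's list, so v = 6.
t and u between them cover only {3, 4} — a naked pair. Remove those values from s, w.
That leaves w = 1. Strike 1 from r.
No further eliminations apply; t can still be any of 3, 4.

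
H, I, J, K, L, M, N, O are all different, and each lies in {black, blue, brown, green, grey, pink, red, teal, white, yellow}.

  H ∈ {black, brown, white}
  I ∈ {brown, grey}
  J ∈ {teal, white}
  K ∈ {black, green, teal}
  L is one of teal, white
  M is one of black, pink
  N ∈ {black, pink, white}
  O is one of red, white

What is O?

The 8 variables draw from only 8 values {black, brown, green, grey, pink, red, teal, white}, so each is used; only K can be green, hence K = green.
The 7 still-open variables together cover exactly {black, brown, grey, pink, red, teal, white} — 7 values for 7 variables — and grey appears only in I's list, so I = grey.
The 6 still-open variables draw from only 6 values {black, brown, pink, red, teal, white}, so each is used; only H can be brown, hence H = brown.
The 5 still-open variables draw from only 5 values {black, pink, red, teal, white}, so each is used; only O can be red, hence O = red.

red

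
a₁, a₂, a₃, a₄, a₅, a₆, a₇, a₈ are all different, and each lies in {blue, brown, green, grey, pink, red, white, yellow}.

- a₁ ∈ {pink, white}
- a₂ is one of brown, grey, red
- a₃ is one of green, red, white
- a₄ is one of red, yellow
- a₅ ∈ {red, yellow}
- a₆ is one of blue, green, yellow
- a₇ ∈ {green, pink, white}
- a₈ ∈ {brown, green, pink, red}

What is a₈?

The 8 variables together cover exactly {blue, brown, green, grey, pink, red, white, yellow} — 8 values for 8 variables — and blue appears only in a₆'s list, so a₆ = blue.
The 7 still-open variables together cover exactly {brown, green, grey, pink, red, white, yellow} — 7 values for 7 variables — and grey appears only in a₂'s list, so a₂ = grey.
The 6 still-open variables draw from only 6 values {brown, green, pink, red, white, yellow}, so each is used; only a₈ can be brown, hence a₈ = brown.

brown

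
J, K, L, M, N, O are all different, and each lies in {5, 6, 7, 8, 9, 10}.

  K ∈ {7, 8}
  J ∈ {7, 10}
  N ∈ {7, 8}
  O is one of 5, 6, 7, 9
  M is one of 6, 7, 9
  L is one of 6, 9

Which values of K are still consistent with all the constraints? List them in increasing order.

7, 8

The 6 variables draw from only 6 values {5, 6, 7, 8, 9, 10}, so each is used; only O can be 5, hence O = 5.
The 5 still-open variables draw from only 5 values {6, 7, 8, 9, 10}, so each is used; only J can be 10, hence J = 10.
K and N share exactly the 2 values {7, 8}; by pigeonhole those values go to them, so strike 7, 8 from M.
No further eliminations apply; K can still be any of 7, 8.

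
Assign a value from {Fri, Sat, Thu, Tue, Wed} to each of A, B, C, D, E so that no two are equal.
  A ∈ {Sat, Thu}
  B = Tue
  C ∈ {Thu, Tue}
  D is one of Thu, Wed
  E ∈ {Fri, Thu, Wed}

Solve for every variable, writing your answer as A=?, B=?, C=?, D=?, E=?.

A=Sat, B=Tue, C=Thu, D=Wed, E=Fri

B must be Tue (only option left). Remove Tue from C.
That leaves C = Thu. Remove Thu from A, D, E.
D has just one choice, so D = Wed. Eliminate Wed elsewhere: E.
E has just one choice, so E = Fri.
A's domain is down to {Sat}, so A = Sat.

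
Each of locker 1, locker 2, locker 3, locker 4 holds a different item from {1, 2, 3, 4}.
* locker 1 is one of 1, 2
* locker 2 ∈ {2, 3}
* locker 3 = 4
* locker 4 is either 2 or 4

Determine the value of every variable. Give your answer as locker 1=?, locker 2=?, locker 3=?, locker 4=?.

locker 3's domain is down to {4}, so locker 3 = 4. So locker 4 can't be 4.
locker 4's domain is down to {2}, so locker 4 = 2. So locker 1, locker 2 can't be 2.
locker 1's domain is down to {1}, so locker 1 = 1.
locker 2 has just one choice, so locker 2 = 3.

locker 1=1, locker 2=3, locker 3=4, locker 4=2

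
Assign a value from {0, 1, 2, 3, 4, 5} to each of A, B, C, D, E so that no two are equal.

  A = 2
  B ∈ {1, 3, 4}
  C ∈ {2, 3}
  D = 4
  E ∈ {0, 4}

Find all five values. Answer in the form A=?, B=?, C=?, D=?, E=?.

A's domain is down to {2}, so A = 2. Remove 2 from C.
C has just one choice, so C = 3. Eliminate 3 elsewhere: B.
That leaves D = 4. Remove 4 from B, E.
E's domain is down to {0}, so E = 0.
B has just one choice, so B = 1.

A=2, B=1, C=3, D=4, E=0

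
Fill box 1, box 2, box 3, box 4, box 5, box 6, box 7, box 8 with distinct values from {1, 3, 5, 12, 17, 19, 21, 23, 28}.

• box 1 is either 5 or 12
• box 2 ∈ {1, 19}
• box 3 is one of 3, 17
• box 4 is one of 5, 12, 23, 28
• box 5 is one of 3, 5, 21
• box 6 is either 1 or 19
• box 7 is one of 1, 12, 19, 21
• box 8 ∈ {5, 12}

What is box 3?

17

box 1 and box 8 share exactly the 2 values {5, 12}; by pigeonhole those values go to them, so strike 5, 12 from box 4, box 5, box 7.
The 2 variables box 2 and box 6 are confined to {1, 19}, which locks those values in; drop them from box 7.
box 7's domain is down to {21}, so box 7 = 21. Eliminate 21 elsewhere: box 5.
box 5 must be 3 (only option left). Strike 3 from box 3.
So box 3 = 17.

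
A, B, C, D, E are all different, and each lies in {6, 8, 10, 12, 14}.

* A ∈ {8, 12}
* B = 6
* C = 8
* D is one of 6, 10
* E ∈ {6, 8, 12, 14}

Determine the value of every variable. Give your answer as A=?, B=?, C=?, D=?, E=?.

B has just one choice, so B = 6. Eliminate 6 elsewhere: D, E.
C's domain is down to {8}, so C = 8. So A, E can't be 8.
D must be 10 (only option left).
A has just one choice, so A = 12. Eliminate 12 elsewhere: E.
E must be 14 (only option left).

A=12, B=6, C=8, D=10, E=14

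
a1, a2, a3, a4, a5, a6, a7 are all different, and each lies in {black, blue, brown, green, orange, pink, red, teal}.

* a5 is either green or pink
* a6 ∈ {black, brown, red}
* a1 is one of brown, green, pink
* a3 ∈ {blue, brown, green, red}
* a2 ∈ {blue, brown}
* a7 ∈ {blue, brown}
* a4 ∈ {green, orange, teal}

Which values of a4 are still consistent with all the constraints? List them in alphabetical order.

orange, teal

a2 and a7 between them cover only {blue, brown} — a naked pair. Remove those values from a1, a3, a6.
a1 and a5 between them cover only {green, pink} — a naked pair. Remove those values from a3, a4.
a3 must be red (only option left). Strike red from a6.
a6 has just one choice, so a6 = black.
No further eliminations apply; a4 can still be any of orange, teal.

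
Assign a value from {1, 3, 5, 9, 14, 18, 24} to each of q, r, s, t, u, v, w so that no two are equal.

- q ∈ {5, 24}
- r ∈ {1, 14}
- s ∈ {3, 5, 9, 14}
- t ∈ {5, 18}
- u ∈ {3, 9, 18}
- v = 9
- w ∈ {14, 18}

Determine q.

v's domain is down to {9}, so v = 9. Strike 9 from s, u.
The 6 still-open variables together cover exactly {1, 3, 5, 14, 18, 24} — 6 values for 6 variables — and 1 appears only in r's list, so r = 1.
The 5 still-open variables draw from only 5 values {3, 5, 14, 18, 24}, so each is used; only q can be 24, hence q = 24.

24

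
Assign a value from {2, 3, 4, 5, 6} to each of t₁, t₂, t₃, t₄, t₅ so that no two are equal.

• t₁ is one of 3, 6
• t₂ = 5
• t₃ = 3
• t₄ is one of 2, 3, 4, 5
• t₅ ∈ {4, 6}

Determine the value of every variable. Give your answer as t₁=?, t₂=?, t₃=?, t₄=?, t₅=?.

t₁=6, t₂=5, t₃=3, t₄=2, t₅=4

t₂ has just one choice, so t₂ = 5. Eliminate 5 elsewhere: t₄.
t₃'s domain is down to {3}, so t₃ = 3. So t₁, t₄ can't be 3.
t₁ must be 6 (only option left). Eliminate 6 elsewhere: t₅.
t₅ must be 4 (only option left). Remove 4 from t₄.
t₄ has just one choice, so t₄ = 2.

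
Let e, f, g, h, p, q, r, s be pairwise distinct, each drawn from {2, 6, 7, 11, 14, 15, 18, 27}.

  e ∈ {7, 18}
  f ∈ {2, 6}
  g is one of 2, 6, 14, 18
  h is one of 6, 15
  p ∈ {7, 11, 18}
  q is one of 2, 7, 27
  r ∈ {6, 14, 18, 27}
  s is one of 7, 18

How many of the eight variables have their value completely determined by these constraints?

The 8 variables draw from only 8 values {2, 6, 7, 11, 14, 15, 18, 27}, so each is used; only p can be 11, hence p = 11.
The 7 still-open variables draw from only 7 values {2, 6, 7, 14, 15, 18, 27}, so each is used; only h can be 15, hence h = 15.
The 2 variables e and s are confined to {7, 18}, which locks those values in; drop them from g, q, r.
Determined: h=15, p=11. The other variables each still have more than one consistent value. That makes 2.

2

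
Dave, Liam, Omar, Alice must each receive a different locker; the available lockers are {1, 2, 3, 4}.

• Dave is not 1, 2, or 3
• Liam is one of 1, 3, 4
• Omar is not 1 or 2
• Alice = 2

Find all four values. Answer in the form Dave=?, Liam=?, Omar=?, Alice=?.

Dave=4, Liam=1, Omar=3, Alice=2

Dave has just one choice, so Dave = 4. Eliminate 4 elsewhere: Liam, Omar.
Omar's domain is down to {3}, so Omar = 3. Remove 3 from Liam.
Alice's domain is down to {2}, so Alice = 2.
Liam's domain is down to {1}, so Liam = 1.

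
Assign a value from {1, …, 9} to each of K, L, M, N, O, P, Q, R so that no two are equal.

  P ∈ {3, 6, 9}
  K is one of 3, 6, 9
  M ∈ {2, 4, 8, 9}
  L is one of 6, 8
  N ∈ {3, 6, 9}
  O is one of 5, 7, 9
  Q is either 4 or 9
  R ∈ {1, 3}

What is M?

2

K, N, P between them cover only {3, 6, 9} — a naked triple. Remove those values from L, M, O, Q, R.
L has just one choice, so L = 8. Remove 8 from M.
Q has just one choice, so Q = 4. Remove 4 from M.
So M = 2.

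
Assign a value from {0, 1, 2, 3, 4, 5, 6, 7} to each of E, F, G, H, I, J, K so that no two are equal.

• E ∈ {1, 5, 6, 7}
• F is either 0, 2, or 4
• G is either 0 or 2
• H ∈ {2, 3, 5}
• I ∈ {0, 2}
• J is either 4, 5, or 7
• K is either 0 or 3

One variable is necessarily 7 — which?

J

G and I between them cover only {0, 2} — a naked pair. Remove those values from F, H, K.
F must be 4 (only option left). Strike 4 from J.
K's domain is down to {3}, so K = 3. So H can't be 3.
H's domain is down to {5}, so H = 5. So E, J can't be 5.
So 7 goes to J.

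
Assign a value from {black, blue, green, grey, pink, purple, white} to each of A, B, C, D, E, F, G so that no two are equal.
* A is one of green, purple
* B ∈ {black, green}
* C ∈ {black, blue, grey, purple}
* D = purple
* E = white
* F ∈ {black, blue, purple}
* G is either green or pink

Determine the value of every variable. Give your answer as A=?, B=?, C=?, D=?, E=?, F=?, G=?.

A=green, B=black, C=grey, D=purple, E=white, F=blue, G=pink

D must be purple (only option left). Remove purple from A, C, F.
E's domain is down to {white}, so E = white.
A's domain is down to {green}, so A = green. Remove green from B, G.
That leaves B = black. Remove black from C, F.
F must be blue (only option left). So C can't be blue.
That leaves G = pink.
That leaves C = grey.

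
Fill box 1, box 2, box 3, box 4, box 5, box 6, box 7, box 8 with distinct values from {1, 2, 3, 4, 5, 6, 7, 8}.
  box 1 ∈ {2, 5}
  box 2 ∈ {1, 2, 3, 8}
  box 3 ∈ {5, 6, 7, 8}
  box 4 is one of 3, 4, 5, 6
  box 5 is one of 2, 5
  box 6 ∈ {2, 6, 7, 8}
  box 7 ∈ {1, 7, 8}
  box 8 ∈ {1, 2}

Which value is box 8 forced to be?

The 8 variables together cover exactly {1, 2, 3, 4, 5, 6, 7, 8} — 8 values for 8 variables — and 4 appears only in box 4's list, so box 4 = 4.
Among the 7 still-open variables, 3 fits only box 2 (and all 7 values in {1, 2, 3, 5, 6, 7, 8} must be used), so box 2 = 3.
The 2 variables box 1 and box 5 are confined to {2, 5}, which locks those values in; drop them from box 3, box 6, box 8.
So box 8 = 1.

1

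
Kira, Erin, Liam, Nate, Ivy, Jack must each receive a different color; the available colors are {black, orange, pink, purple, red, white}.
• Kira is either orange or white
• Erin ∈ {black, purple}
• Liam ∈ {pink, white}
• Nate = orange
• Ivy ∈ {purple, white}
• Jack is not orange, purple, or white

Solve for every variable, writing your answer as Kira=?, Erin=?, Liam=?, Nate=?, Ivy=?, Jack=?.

Kira=white, Erin=black, Liam=pink, Nate=orange, Ivy=purple, Jack=red

Nate has just one choice, so Nate = orange. Eliminate orange elsewhere: Kira.
Kira must be white (only option left). Eliminate white elsewhere: Liam, Ivy.
Liam has just one choice, so Liam = pink. So Jack can't be pink.
Ivy must be purple (only option left). Eliminate purple elsewhere: Erin.
Erin's domain is down to {black}, so Erin = black. Remove black from Jack.
That leaves Jack = red.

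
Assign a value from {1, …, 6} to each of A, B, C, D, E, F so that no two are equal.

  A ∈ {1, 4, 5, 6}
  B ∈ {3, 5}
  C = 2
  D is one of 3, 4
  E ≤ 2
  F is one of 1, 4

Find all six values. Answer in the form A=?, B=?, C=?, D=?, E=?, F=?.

A=6, B=5, C=2, D=3, E=1, F=4

C must be 2 (only option left). Remove 2 from E.
That leaves E = 1. Remove 1 from A, F.
F's domain is down to {4}, so F = 4. So A, D can't be 4.
That leaves D = 3. Eliminate 3 elsewhere: B.
B's domain is down to {5}, so B = 5. So A can't be 5.
A has just one choice, so A = 6.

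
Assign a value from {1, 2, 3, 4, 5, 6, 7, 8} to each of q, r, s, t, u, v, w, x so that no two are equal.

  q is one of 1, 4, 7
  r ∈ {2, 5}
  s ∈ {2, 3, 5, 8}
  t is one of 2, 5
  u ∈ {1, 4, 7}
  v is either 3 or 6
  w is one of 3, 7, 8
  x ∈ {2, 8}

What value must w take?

Among the 8 variables, 6 fits only v (and all 8 values in {1, 2, 3, 4, 5, 6, 7, 8} must be used), so v = 6.
r and t between them cover only {2, 5} — a naked pair. Remove those values from s, x.
x's domain is down to {8}, so x = 8. Strike 8 from s, w.
That leaves s = 3. Remove 3 from w.
So w = 7.

7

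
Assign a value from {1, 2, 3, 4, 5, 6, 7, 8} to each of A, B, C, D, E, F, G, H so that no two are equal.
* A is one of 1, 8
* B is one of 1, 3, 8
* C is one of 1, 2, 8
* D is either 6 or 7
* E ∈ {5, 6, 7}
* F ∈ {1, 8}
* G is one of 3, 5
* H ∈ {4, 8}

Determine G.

The 8 variables draw from only 8 values {1, 2, 3, 4, 5, 6, 7, 8}, so each is used; only C can be 2, hence C = 2.
The 7 still-open variables together cover exactly {1, 3, 4, 5, 6, 7, 8} — 7 values for 7 variables — and 4 appears only in H's list, so H = 4.
A and F between them cover only {1, 8} — a naked pair. Remove those values from B.
B's domain is down to {3}, so B = 3. Remove 3 from G.
So G = 5.

5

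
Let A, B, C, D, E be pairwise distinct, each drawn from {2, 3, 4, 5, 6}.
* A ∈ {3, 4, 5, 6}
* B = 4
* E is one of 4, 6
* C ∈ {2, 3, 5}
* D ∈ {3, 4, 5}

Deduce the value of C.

B must be 4 (only option left). Eliminate 4 elsewhere: A, D, E.
E has just one choice, so E = 6. Remove 6 from A.
The 3 still-open variables draw from only 3 values {2, 3, 5}, so each is used; only C can be 2, hence C = 2.

2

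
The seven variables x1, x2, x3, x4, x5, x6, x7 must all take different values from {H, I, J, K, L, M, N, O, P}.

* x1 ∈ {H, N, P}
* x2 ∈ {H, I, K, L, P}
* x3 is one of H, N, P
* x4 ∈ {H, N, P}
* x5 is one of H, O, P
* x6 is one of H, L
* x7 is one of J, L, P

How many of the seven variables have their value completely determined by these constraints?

3

x1, x3, x4 share exactly the 3 values {H, N, P}; by pigeonhole those values go to them, so strike H, N, P from x2, x5, x6, x7.
x5's domain is down to {O}, so x5 = O.
x6's domain is down to {L}, so x6 = L. Strike L from x2, x7.
x7's domain is down to {J}, so x7 = J.
Determined: x5=O, x6=L, x7=J. The other variables each still have more than one consistent value. That makes 3.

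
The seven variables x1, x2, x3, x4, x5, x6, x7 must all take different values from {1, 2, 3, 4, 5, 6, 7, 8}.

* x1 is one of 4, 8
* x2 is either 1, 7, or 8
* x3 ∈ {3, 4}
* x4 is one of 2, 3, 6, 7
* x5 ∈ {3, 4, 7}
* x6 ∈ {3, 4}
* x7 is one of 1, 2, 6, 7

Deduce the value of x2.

1

x3 and x6 between them cover only {3, 4} — a naked pair. Remove those values from x1, x4, x5.
That leaves x1 = 8. Strike 8 from x2.
That leaves x5 = 7. Eliminate 7 elsewhere: x2, x4, x7.
So x2 = 1.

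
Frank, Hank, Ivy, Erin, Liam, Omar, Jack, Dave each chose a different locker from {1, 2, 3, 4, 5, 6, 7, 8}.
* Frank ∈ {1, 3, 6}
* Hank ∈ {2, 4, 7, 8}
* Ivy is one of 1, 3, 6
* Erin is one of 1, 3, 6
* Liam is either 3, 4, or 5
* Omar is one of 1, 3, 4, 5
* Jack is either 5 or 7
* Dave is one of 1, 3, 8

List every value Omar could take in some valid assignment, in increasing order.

4, 5

Among the 8 variables, 2 fits only Hank (and all 8 values in {1, 2, 3, 4, 5, 6, 7, 8} must be used), so Hank = 2.
The 7 still-open variables together cover exactly {1, 3, 4, 5, 6, 7, 8} — 7 values for 7 variables — and 7 appears only in Jack's list, so Jack = 7.
The 6 still-open variables draw from only 6 values {1, 3, 4, 5, 6, 8}, so each is used; only Dave can be 8, hence Dave = 8.
Frank, Ivy, Erin between them cover only {1, 3, 6} — a naked triple. Remove those values from Liam, Omar.
No further eliminations apply; Omar can still be any of 4, 5.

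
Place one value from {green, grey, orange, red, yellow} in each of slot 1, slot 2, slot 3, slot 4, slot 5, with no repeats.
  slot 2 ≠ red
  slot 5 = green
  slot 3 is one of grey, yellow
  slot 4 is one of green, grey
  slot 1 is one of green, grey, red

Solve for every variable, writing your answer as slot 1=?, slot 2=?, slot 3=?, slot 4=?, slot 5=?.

slot 5 has just one choice, so slot 5 = green. Remove green from slot 1, slot 2, slot 4.
slot 4 has just one choice, so slot 4 = grey. Remove grey from slot 1, slot 2, slot 3.
slot 1 must be red (only option left).
slot 3's domain is down to {yellow}, so slot 3 = yellow. Remove yellow from slot 2.
slot 2's domain is down to {orange}, so slot 2 = orange.

slot 1=red, slot 2=orange, slot 3=yellow, slot 4=grey, slot 5=green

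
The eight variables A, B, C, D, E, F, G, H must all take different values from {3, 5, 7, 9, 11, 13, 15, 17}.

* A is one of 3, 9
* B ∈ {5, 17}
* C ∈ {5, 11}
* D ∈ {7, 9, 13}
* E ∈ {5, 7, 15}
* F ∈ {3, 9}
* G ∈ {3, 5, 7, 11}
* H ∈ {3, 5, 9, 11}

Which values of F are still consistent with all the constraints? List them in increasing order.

3, 9

Among the 8 variables, 13 fits only D (and all 8 values in {3, 5, 7, 9, 11, 13, 15, 17} must be used), so D = 13.
The 7 still-open variables together cover exactly {3, 5, 7, 9, 11, 15, 17} — 7 values for 7 variables — and 15 appears only in E's list, so E = 15.
The 6 still-open variables together cover exactly {3, 5, 7, 9, 11, 17} — 6 values for 6 variables — and 7 appears only in G's list, so G = 7.
Among the 5 still-open variables, 17 fits only B (and all 5 values in {3, 5, 9, 11, 17} must be used), so B = 17.
The 2 variables A and F are confined to {3, 9}, which locks those values in; drop them from H.
No further eliminations apply; F can still be any of 3, 9.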